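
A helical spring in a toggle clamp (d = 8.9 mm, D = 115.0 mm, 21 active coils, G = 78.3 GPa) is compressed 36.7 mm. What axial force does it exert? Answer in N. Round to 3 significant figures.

k = Gd⁴/(8D³N_a) = (78.3×10³)(8.9⁴)/(8·115.0³·21) = 1.9227 N/mm
F = k·δ = 1.9227 × 36.7 = 70.564 N

70.6 N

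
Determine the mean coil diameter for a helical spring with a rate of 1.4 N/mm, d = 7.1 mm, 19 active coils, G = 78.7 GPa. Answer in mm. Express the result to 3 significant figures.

98.0 mm

D = (Gd⁴/(8N_a·k))^(1/3) = (78.7×10³·7.1⁴/(8·19·1.4))^(1/3)
  = (939802)^(1/3) = 97.9517 mm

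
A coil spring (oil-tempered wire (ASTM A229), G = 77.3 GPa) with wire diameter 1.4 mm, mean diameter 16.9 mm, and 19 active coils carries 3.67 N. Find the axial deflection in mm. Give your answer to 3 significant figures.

9.07 mm

k = Gd⁴/(8D³N_a) = (77.3×10³)(1.4⁴)/(8·16.9³·19) = 0.40475 N/mm
δ = F/k = 3.67 / 0.40475 = 9.0673 mm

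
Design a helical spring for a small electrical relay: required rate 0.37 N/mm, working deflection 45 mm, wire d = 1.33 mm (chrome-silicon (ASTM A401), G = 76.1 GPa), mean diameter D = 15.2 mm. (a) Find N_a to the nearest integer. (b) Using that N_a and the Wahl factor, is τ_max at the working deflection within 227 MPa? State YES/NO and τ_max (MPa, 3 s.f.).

(a) 23 coils; (b) NO, τ_max = 307 MPa

N_a = Gd⁴/(8D³k) = (76.1×10³)(1.33⁴)/(8·15.2³·0.37) = 22.91 → N_a = 23
Actual rate k = Gd⁴/(8D³·23) = 0.3685 N/mm
Working load F = kδ = 0.3685·45 = 16.583 N
C = 15.2/1.33 = 11.4286; K_W = (4C−1)/(4C−4)+0.615/C = 1.1257
τ_max = K_W·8FD/(πd³) = 1.1257·272.82 = 307.13 MPa
τ_max > 227 MPa → exceeds allowable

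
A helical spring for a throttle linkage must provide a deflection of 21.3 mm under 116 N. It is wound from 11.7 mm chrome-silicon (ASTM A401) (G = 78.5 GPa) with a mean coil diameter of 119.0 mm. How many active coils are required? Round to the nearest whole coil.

20

Required rate k = F/δ = 116/21.3 = 5.446 N/mm
N_a = Gd⁴/(8D³k) = (78.5×10³ × 11.7⁴)/(8 × 119.0³ × 5.446)
    = 1.471e+09 / 7.34191e+07 = 20.04 → 20 coils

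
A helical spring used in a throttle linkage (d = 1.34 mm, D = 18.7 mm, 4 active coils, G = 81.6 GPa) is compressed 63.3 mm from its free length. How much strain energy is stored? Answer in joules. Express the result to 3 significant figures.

k = Gd⁴/(8D³N_a) = (81.6×10³)(1.34⁴)/(8·18.7³·4) = 1.2573 N/mm
U = ½kδ² = 0.5 × 1.2573 × 63.3² = 2518.9 N·mm = 2.5189 J

2.52 J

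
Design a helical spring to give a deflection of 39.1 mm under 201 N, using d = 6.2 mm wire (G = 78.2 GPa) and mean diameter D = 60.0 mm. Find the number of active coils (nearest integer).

13

Required rate k = F/δ = 201/39.1 = 5.1407 N/mm
N_a = Gd⁴/(8D³k) = (78.2×10³ × 6.2⁴)/(8 × 60.0³ × 5.1407)
    = 1.15551e+08 / 8.88307e+06 = 13.01 → 13 coils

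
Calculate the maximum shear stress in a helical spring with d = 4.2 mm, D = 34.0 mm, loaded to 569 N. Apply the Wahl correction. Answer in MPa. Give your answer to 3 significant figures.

Spring index C = D/d = 34.0/4.2 = 8.0952
K_W = (4C−1)/(4C−4) + 0.615/C = 31.381/28.381 + 0.0760 = 1.1817
τ₀ = 8FD/(πd³) = 8·569·34.0/(π·4.2³) = 154768/232.75 = 664.94 MPa
τ_max = K·τ₀ = 1.1817 × 664.94 = 785.74 MPa

786 MPa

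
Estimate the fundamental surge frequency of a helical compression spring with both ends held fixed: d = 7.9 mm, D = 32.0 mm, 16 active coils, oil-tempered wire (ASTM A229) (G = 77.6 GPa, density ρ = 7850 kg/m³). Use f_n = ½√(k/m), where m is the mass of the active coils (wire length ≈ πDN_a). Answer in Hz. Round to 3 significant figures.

171 Hz

k = Gd⁴/(8D³N_a) = (77.6×10³)(7.9⁴)/(8·32.0³·16) = 72.063 N/mm = 72063 N/m
Wire length L = πDN_a = π·32.0·16 = 1608.5 mm
m = ρ·(πd²/4)·L = 7850 × 49.017×10⁻⁶ m² × 1.6085 m = 0.61892 kg
f_n = ½√(k/m) = 0.5·√(72063/0.61892) = 0.5·√(1.1643e+05) = 170.61 Hz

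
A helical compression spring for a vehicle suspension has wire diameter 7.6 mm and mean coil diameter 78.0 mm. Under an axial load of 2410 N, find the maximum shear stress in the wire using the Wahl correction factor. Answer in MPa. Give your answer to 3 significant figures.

1240 MPa

Spring index C = D/d = 78.0/7.6 = 10.2632
K_W = (4C−1)/(4C−4) + 0.615/C = 40.053/37.053 + 0.0599 = 1.1409
τ₀ = 8FD/(πd³) = 8·2410·78.0/(π·7.6³) = 1.50384e+06/1379.1 = 1090.5 MPa
τ_max = K·τ₀ = 1.1409 × 1090.5 = 1244.1 MPa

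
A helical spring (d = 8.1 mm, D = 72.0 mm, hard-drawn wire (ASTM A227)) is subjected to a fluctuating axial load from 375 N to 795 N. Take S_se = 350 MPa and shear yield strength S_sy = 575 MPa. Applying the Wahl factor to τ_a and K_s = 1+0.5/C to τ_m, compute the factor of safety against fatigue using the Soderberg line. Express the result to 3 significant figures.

1.63

C = D/d = 72.0/8.1 = 8.8889; K_W = (4C−1)/(4C−4)+0.615/C = 1.1643; K_s = 1+0.5/C = 1.0562
F_a = (F_max−F_min)/2 = 210 N; F_m = (F_max+F_min)/2 = 585 N
τ_a = K_W·8F_aD/(πd³) = 1.1643 × 72.45 = 84.35 MPa
τ_m = K_s·8F_mD/(πd³) = 1.0562 × 201.82 = 213.18 MPa
Soderberg: 1/n_f = τ_a/S_se + τ_m/S_sy = 84.35/350 + 213.18/575 = 0.24100 + 0.37074 = 0.61174
n_f = 1/0.61174 = 1.635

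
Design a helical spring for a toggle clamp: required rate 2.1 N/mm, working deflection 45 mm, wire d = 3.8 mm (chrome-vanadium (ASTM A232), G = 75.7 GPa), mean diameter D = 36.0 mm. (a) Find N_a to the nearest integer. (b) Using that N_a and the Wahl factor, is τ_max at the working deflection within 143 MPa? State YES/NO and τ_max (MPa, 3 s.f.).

(a) 20 coils; (b) NO, τ_max = 183 MPa

N_a = Gd⁴/(8D³k) = (75.7×10³)(3.8⁴)/(8·36.0³·2.1) = 20.14 → N_a = 20
Actual rate k = Gd⁴/(8D³·20) = 2.1145 N/mm
Working load F = kδ = 2.1145·45 = 95.151 N
C = 36.0/3.8 = 9.4737; K_W = (4C−1)/(4C−4)+0.615/C = 1.1534
τ_max = K_W·8FD/(πd³) = 1.1534·158.97 = 183.36 MPa
τ_max > 143 MPa → exceeds allowable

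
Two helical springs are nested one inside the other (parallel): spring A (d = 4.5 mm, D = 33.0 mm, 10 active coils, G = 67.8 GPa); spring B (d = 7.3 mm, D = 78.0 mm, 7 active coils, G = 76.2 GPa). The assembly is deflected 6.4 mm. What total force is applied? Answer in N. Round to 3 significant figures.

k_A = Gd⁴/(8D³N_a) = (67.8×10³)(4.5⁴)/(8·33.0³·10) = 9.6705 N/mm
k_B = Gd⁴/(8D³N_a) = (76.2×10³)(7.3⁴)/(8·78.0³·7) = 8.1428 N/mm
Parallel: k_eq = 9.6705 + 8.1428 = 17.813 N/mm
F = k_eq·δ = 17.813·6.4 = 114.01 N

114 N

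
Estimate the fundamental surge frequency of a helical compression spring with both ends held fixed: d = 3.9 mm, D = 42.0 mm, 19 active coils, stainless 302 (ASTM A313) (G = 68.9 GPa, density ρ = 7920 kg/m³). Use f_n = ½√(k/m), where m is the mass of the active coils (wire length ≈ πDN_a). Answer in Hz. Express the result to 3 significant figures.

38.6 Hz

k = Gd⁴/(8D³N_a) = (68.9×10³)(3.9⁴)/(8·42.0³·19) = 1.4154 N/mm = 1415.4 N/m
Wire length L = πDN_a = π·42.0·19 = 2507 mm
m = ρ·(πd²/4)·L = 7920 × 11.946×10⁻⁶ m² × 2.507 m = 0.23719 kg
f_n = ½√(k/m) = 0.5·√(1415.4/0.23719) = 0.5·√(5967.5) = 38.625 Hz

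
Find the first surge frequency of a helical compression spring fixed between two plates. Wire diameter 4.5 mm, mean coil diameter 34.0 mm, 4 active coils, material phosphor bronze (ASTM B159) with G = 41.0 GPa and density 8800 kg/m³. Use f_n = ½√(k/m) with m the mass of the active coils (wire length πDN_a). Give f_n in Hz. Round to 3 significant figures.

k = Gd⁴/(8D³N_a) = (41.0×10³)(4.5⁴)/(8·34.0³·4) = 13.367 N/mm = 13367 N/m
Wire length L = πDN_a = π·34.0·4 = 427.26 mm
m = ρ·(πd²/4)·L = 8800 × 15.904×10⁻⁶ m² × 0.42726 m = 0.059798 kg
f_n = ½√(k/m) = 0.5·√(13367/0.059798) = 0.5·√(2.2354e+05) = 236.4 Hz

236 Hz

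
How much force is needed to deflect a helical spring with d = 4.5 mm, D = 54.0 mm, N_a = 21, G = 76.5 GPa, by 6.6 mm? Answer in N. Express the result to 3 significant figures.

k = Gd⁴/(8D³N_a) = (76.5×10³)(4.5⁴)/(8·54.0³·21) = 1.1858 N/mm
F = k·δ = 1.1858 × 6.6 = 7.8265 N

7.83 N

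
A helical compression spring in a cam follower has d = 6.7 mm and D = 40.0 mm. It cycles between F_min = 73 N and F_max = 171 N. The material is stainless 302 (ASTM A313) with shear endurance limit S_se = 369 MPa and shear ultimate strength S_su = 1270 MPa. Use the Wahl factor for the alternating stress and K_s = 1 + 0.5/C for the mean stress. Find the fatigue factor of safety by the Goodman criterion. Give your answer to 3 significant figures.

10.9

C = D/d = 40.0/6.7 = 5.9701; K_W = (4C−1)/(4C−4)+0.615/C = 1.2539; K_s = 1+0.5/C = 1.0837
F_a = (F_max−F_min)/2 = 49 N; F_m = (F_max+F_min)/2 = 122 N
τ_a = K_W·8F_aD/(πd³) = 1.2539 × 16.595 = 20.808 MPa
τ_m = K_s·8F_mD/(πd³) = 1.0837 × 41.318 = 44.778 MPa
Goodman: 1/n_f = τ_a/S_se + τ_m/S_su = 20.808/369 + 44.778/1270 = 0.05639 + 0.03526 = 0.09165
n_f = 1/0.09165 = 10.91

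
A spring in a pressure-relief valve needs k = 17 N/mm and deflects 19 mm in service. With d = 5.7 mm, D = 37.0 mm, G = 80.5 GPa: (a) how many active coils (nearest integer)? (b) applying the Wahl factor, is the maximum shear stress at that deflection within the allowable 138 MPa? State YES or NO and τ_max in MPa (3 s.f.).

(a) 12 coils; (b) NO, τ_max = 208 MPa

N_a = Gd⁴/(8D³k) = (80.5×10³)(5.7⁴)/(8·37.0³·17) = 12.34 → N_a = 12
Actual rate k = Gd⁴/(8D³·12) = 17.475 N/mm
Working load F = kδ = 17.475·19 = 332.03 N
C = 37.0/5.7 = 6.4912; K_W = (4C−1)/(4C−4)+0.615/C = 1.2313
τ_max = K_W·8FD/(πd³) = 1.2313·168.92 = 208 MPa
τ_max > 138 MPa → exceeds allowable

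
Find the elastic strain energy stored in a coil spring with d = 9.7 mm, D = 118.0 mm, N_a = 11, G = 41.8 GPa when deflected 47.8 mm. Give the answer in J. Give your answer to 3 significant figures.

2.92 J

k = Gd⁴/(8D³N_a) = (41.8×10³)(9.7⁴)/(8·118.0³·11) = 2.5594 N/mm
U = ½kδ² = 0.5 × 2.5594 × 47.8² = 2923.9 N·mm = 2.9239 J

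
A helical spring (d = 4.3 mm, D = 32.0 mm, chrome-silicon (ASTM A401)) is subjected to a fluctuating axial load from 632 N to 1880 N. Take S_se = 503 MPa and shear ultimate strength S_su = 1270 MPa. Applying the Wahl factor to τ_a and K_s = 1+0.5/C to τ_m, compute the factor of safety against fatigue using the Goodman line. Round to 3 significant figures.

C = D/d = 32.0/4.3 = 7.4419; K_W = (4C−1)/(4C−4)+0.615/C = 1.1991; K_s = 1+0.5/C = 1.0672
F_a = (F_max−F_min)/2 = 624 N; F_m = (F_max+F_min)/2 = 1256 N
τ_a = K_W·8F_aD/(πd³) = 1.1991 × 639.54 = 766.85 MPa
τ_m = K_s·8F_mD/(πd³) = 1.0672 × 1287.3 = 1373.8 MPa
Goodman: 1/n_f = τ_a/S_se + τ_m/S_su = 766.85/503 + 1373.8/1270 = 1.52456 + 1.08171 = 2.6063
n_f = 1/2.6063 = 0.3837

0.384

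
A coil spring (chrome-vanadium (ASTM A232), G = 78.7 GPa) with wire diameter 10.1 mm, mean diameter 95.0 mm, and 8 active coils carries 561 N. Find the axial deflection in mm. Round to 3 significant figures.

37.6 mm

k = Gd⁴/(8D³N_a) = (78.7×10³)(10.1⁴)/(8·95.0³·8) = 14.925 N/mm
δ = F/k = 561 / 14.925 = 37.588 mm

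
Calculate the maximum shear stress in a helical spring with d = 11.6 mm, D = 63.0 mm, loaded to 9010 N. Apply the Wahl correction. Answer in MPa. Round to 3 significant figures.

1190 MPa

Spring index C = D/d = 63.0/11.6 = 5.4310
K_W = (4C−1)/(4C−4) + 0.615/C = 20.724/17.724 + 0.1132 = 1.2825
τ₀ = 8FD/(πd³) = 8·9010·63.0/(π·11.6³) = 4.54104e+06/4903.7 = 926.04 MPa
τ_max = K·τ₀ = 1.2825 × 926.04 = 1187.6 MPa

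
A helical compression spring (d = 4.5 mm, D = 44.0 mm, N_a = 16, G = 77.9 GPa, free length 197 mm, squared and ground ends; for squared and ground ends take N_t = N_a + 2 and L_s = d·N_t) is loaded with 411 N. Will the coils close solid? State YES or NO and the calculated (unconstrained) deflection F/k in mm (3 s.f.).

YES, δ = 140 mm

k = Gd⁴/(8D³N_a) = (77.9×10³)(4.5⁴)/(8·44.0³·16) = 2.9297 N/mm
N_t = 18; L_s = 4.5·18 = 81 mm; δ_solid = L₀ − L_s = 197 − 81 = 116 mm
δ = F/k = 411/2.9297 = 140.29 mm
δ ≥ δ_solid → spring goes solid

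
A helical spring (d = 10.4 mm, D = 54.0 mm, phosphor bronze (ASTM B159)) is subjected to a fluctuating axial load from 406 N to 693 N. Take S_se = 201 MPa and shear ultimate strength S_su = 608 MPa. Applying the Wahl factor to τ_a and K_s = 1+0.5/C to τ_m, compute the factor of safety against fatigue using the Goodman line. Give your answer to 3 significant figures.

C = D/d = 54.0/10.4 = 5.1923; K_W = (4C−1)/(4C−4)+0.615/C = 1.2973; K_s = 1+0.5/C = 1.0963
F_a = (F_max−F_min)/2 = 143.5 N; F_m = (F_max+F_min)/2 = 549.5 N
τ_a = K_W·8F_aD/(πd³) = 1.2973 × 17.542 = 22.758 MPa
τ_m = K_s·8F_mD/(πd³) = 1.0963 × 67.174 = 73.643 MPa
Goodman: 1/n_f = τ_a/S_se + τ_m/S_su = 22.758/201 + 73.643/608 = 0.11323 + 0.12112 = 0.23435
n_f = 1/0.23435 = 4.267

4.27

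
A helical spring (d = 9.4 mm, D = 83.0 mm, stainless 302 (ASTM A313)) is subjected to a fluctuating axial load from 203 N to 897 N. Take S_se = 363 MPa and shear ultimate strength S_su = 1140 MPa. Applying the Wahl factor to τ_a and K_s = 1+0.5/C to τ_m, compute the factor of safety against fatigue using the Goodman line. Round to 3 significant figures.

2.42

C = D/d = 83.0/9.4 = 8.8298; K_W = (4C−1)/(4C−4)+0.615/C = 1.1654; K_s = 1+0.5/C = 1.0566
F_a = (F_max−F_min)/2 = 347 N; F_m = (F_max+F_min)/2 = 550 N
τ_a = K_W·8F_aD/(πd³) = 1.1654 × 88.301 = 102.91 MPa
τ_m = K_s·8F_mD/(πd³) = 1.0566 × 139.96 = 147.88 MPa
Goodman: 1/n_f = τ_a/S_se + τ_m/S_su = 102.91/363 + 147.88/1140 = 0.28350 + 0.12972 = 0.41322
n_f = 1/0.41322 = 2.42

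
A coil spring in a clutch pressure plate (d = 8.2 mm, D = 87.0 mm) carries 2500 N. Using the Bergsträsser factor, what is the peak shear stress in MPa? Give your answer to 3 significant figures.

1130 MPa

Spring index C = D/d = 87.0/8.2 = 10.6098
K_B = (4C+2)/(4C−3) = 44.439/39.439 = 1.1268
τ₀ = 8FD/(πd³) = 8·2500·87.0/(π·8.2³) = 1.74e+06/1732.2 = 1004.5 MPa
τ_max = K·τ₀ = 1.1268 × 1004.5 = 1131.9 MPa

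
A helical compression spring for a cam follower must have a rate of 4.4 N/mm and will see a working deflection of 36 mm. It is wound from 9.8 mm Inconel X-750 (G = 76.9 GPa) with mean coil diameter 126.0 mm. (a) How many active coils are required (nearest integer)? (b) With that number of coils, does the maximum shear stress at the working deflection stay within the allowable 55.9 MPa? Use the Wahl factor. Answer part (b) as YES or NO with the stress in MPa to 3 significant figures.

(a) 10 coils; (b) NO, τ_max = 60.4 MPa

N_a = Gd⁴/(8D³k) = (76.9×10³)(9.8⁴)/(8·126.0³·4.4) = 10.07 → N_a = 10
Actual rate k = Gd⁴/(8D³·10) = 4.4323 N/mm
Working load F = kδ = 4.4323·36 = 159.56 N
C = 126.0/9.8 = 12.8571; K_W = (4C−1)/(4C−4)+0.615/C = 1.1111
τ_max = K_W·8FD/(πd³) = 1.1111·54.396 = 60.438 MPa
τ_max > 55.9 MPa → exceeds allowable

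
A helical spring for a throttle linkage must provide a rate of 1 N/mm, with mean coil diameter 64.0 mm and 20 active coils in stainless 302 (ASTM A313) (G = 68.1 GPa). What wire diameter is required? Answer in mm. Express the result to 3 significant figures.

4.98 mm

d = (8D³N_a·k / G)^(1/4) = (8·64.0³·20·1 / (68.1×10³))^0.25
  = (615.9)^0.25 = 4.9817 mm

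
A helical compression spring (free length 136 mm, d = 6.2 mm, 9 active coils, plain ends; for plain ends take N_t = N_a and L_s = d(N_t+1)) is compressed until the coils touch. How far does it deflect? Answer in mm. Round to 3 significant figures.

74.0 mm

N_t = 9; L_s = 6.2·10 = 62 mm
δ_solid = L₀ − L_s = 136 − 62 = 74 mm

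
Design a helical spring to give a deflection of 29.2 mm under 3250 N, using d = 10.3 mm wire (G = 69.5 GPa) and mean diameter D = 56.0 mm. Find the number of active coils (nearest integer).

5

Required rate k = F/δ = 3250/29.2 = 111.3 N/mm
N_a = Gd⁴/(8D³k) = (69.5×10³ × 10.3⁴)/(8 × 56.0³ × 111.3)
    = 7.82229e+08 / 1.5637e+08 = 5.002 → 5 coils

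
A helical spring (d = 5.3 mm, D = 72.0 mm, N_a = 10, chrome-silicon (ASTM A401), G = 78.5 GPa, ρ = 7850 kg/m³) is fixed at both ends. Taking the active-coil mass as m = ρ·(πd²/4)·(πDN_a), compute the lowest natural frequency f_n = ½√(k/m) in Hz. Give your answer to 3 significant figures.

k = Gd⁴/(8D³N_a) = (78.5×10³)(5.3⁴)/(8·72.0³·10) = 2.0744 N/mm = 2074.4 N/m
Wire length L = πDN_a = π·72.0·10 = 2261.9 mm
m = ρ·(πd²/4)·L = 7850 × 22.062×10⁻⁶ m² × 2.2619 m = 0.39174 kg
f_n = ½√(k/m) = 0.5·√(2074.4/0.39174) = 0.5·√(5295.3) = 36.384 Hz

36.4 Hz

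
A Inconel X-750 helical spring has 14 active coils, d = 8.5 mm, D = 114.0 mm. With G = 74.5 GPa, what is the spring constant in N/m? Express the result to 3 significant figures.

k = Gd⁴/(8D³N_a) = (74.5×10³ × 8.5⁴) / (8 × 114.0³ × 14)
  = 3.88895e+08 / 1.65933e+08 = 2.3437 N/mm = 2343.7 N/m

2340 N/m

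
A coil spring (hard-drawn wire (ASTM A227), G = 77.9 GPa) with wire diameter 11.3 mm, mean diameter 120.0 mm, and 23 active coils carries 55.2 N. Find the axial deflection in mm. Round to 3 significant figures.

13.8 mm

k = Gd⁴/(8D³N_a) = (77.9×10³)(11.3⁴)/(8·120.0³·23) = 3.9948 N/mm
δ = F/k = 55.2 / 3.9948 = 13.818 mm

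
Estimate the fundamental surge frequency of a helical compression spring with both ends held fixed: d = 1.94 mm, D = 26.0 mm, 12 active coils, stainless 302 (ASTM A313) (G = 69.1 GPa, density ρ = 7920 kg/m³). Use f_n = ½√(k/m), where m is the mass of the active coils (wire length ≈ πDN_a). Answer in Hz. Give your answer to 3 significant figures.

k = Gd⁴/(8D³N_a) = (69.1×10³)(1.94⁴)/(8·26.0³·12) = 0.58009 N/mm = 580.09 N/m
Wire length L = πDN_a = π·26.0·12 = 980.18 mm
m = ρ·(πd²/4)·L = 7920 × 2.9559×10⁻⁶ m² × 0.98018 m = 0.022947 kg
f_n = ½√(k/m) = 0.5·√(580.09/0.022947) = 0.5·√(25280) = 79.498 Hz

79.5 Hz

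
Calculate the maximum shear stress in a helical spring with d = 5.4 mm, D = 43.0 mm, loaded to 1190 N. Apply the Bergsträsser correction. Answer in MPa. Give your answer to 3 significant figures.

Spring index C = D/d = 43.0/5.4 = 7.9630
K_B = (4C+2)/(4C−3) = 33.852/28.852 = 1.1733
τ₀ = 8FD/(πd³) = 8·1190·43.0/(π·5.4³) = 409360/494.69 = 827.51 MPa
τ_max = K·τ₀ = 1.1733 × 827.51 = 970.92 MPa

971 MPa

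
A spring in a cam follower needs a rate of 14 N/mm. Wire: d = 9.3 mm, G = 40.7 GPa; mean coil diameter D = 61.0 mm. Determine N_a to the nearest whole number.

12

N_a = Gd⁴/(8D³k) = (40.7×10³ × 9.3⁴)/(8 × 61.0³ × 14)
    = 3.04457e+08 / 2.54219e+07 = 11.98 → 12 coils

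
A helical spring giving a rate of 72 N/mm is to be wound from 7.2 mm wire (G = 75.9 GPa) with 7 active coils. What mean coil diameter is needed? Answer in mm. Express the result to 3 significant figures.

37.0 mm

D = (Gd⁴/(8N_a·k))^(1/3) = (75.9×10³·7.2⁴/(8·7·72))^(1/3)
  = (50588.4)^(1/3) = 36.9843 mm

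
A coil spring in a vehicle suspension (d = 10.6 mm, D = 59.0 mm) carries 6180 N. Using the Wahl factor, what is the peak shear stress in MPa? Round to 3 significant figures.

994 MPa

Spring index C = D/d = 59.0/10.6 = 5.5660
K_W = (4C−1)/(4C−4) + 0.615/C = 21.264/18.264 + 0.1105 = 1.2747
τ₀ = 8FD/(πd³) = 8·6180·59.0/(π·10.6³) = 2.91696e+06/3741.7 = 779.58 MPa
τ_max = K·τ₀ = 1.2747 × 779.58 = 993.77 MPa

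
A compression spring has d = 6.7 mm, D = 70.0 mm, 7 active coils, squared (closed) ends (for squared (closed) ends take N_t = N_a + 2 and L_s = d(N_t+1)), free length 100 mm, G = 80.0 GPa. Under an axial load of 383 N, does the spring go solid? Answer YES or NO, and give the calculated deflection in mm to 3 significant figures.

YES, δ = 45.6 mm

k = Gd⁴/(8D³N_a) = (80.0×10³)(6.7⁴)/(8·70.0³·7) = 8.3928 N/mm
N_t = 9; L_s = 6.7·10 = 67 mm; δ_solid = L₀ − L_s = 100 − 67 = 33 mm
δ = F/k = 383/8.3928 = 45.634 mm
δ ≥ δ_solid → spring goes solid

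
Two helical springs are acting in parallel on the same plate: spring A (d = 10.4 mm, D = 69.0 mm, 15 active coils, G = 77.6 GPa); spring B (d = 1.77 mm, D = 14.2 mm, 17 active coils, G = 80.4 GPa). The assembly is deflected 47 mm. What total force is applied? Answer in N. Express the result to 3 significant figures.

k_A = Gd⁴/(8D³N_a) = (77.6×10³)(10.4⁴)/(8·69.0³·15) = 23.029 N/mm
k_B = Gd⁴/(8D³N_a) = (80.4×10³)(1.77⁴)/(8·14.2³·17) = 2.0265 N/mm
Parallel: k_eq = 23.029 + 2.0265 = 25.055 N/mm
F = k_eq·δ = 25.055·47 = 1177.6 N

1180 N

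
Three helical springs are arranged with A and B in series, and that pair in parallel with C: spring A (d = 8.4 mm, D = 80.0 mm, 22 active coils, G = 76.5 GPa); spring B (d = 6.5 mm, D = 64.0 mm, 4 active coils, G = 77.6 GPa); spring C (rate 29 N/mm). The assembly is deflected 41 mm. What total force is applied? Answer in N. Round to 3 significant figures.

1330 N

k_A = Gd⁴/(8D³N_a) = (76.5×10³)(8.4⁴)/(8·80.0³·22) = 4.2266 N/mm
k_B = Gd⁴/(8D³N_a) = (77.6×10³)(6.5⁴)/(8·64.0³·4) = 16.513 N/mm
Springs A,B series: k_AB = 1/(1/4.2266+1/16.513) = 3.3653 N/mm; parallel with C: k_eq = 3.3653+29 = 32.365 N/mm
F = k_eq·δ = 32.365·41 = 1327 N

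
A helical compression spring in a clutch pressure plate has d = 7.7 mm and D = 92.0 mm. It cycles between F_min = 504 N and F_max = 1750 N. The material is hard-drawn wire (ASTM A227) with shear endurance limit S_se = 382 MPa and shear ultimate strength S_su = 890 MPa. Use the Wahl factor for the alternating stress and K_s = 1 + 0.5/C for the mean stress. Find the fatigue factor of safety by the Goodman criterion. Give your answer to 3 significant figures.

0.619

C = D/d = 92.0/7.7 = 11.9481; K_W = (4C−1)/(4C−4)+0.615/C = 1.1200; K_s = 1+0.5/C = 1.0418
F_a = (F_max−F_min)/2 = 623 N; F_m = (F_max+F_min)/2 = 1127 N
τ_a = K_W·8F_aD/(πd³) = 1.1200 × 319.7 = 358.06 MPa
τ_m = K_s·8F_mD/(πd³) = 1.0418 × 578.34 = 602.54 MPa
Goodman: 1/n_f = τ_a/S_se + τ_m/S_su = 358.06/382 + 602.54/890 = 0.93732 + 0.67701 = 1.6143
n_f = 1/1.6143 = 0.6195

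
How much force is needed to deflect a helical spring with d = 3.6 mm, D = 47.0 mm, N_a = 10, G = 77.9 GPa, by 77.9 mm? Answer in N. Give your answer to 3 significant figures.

123 N

k = Gd⁴/(8D³N_a) = (77.9×10³)(3.6⁴)/(8·47.0³·10) = 1.5753 N/mm
F = k·δ = 1.5753 × 77.9 = 122.72 N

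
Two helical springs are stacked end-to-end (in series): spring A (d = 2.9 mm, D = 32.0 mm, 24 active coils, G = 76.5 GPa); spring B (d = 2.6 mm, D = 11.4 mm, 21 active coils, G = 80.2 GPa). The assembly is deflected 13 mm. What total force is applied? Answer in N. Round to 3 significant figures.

10.6 N

k_A = Gd⁴/(8D³N_a) = (76.5×10³)(2.9⁴)/(8·32.0³·24) = 0.86001 N/mm
k_B = Gd⁴/(8D³N_a) = (80.2×10³)(2.6⁴)/(8·11.4³·21) = 14.725 N/mm
Series: 1/k_eq = 1/0.86001 + 1/14.725 = 1.2307; k_eq = 0.81255 N/mm
F = k_eq·δ = 0.81255·13 = 10.563 N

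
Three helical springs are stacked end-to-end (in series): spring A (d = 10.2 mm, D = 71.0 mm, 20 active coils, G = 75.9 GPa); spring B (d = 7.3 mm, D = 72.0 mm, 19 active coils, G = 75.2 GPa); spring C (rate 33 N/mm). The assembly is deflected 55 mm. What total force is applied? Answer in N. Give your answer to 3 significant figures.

k_A = Gd⁴/(8D³N_a) = (75.9×10³)(10.2⁴)/(8·71.0³·20) = 14.347 N/mm
k_B = Gd⁴/(8D³N_a) = (75.2×10³)(7.3⁴)/(8·72.0³·19) = 3.7642 N/mm
Series: 1/k_eq = 1/14.347 + 1/3.7642 + 1/33 = 0.36567; k_eq = 2.7347 N/mm
F = k_eq·δ = 2.7347·55 = 150.41 N

150 N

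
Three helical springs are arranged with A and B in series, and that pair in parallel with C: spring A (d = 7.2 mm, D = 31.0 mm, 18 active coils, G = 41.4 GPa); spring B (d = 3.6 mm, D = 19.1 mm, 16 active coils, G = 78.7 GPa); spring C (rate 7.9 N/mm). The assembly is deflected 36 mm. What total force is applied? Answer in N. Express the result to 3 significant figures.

624 N

k_A = Gd⁴/(8D³N_a) = (41.4×10³)(7.2⁴)/(8·31.0³·18) = 25.935 N/mm
k_B = Gd⁴/(8D³N_a) = (78.7×10³)(3.6⁴)/(8·19.1³·16) = 14.821 N/mm
Springs A,B series: k_AB = 1/(1/25.935+1/14.821) = 9.4312 N/mm; parallel with C: k_eq = 9.4312+7.9 = 17.331 N/mm
F = k_eq·δ = 17.331·36 = 623.92 N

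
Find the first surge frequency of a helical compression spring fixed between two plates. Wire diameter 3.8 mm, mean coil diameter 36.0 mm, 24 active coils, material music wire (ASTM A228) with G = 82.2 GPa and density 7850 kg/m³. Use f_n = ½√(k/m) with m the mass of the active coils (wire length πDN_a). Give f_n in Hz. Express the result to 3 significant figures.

k = Gd⁴/(8D³N_a) = (82.2×10³)(3.8⁴)/(8·36.0³·24) = 1.9134 N/mm = 1913.4 N/m
Wire length L = πDN_a = π·36.0·24 = 2714.3 mm
m = ρ·(πd²/4)·L = 7850 × 11.341×10⁻⁶ m² × 2.7143 m = 0.24165 kg
f_n = ½√(k/m) = 0.5·√(1913.4/0.24165) = 0.5·√(7917.8) = 44.491 Hz

44.5 Hz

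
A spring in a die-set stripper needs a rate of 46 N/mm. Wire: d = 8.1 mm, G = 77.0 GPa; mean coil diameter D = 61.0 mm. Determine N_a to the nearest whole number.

N_a = Gd⁴/(8D³k) = (77.0×10³ × 8.1⁴)/(8 × 61.0³ × 46)
    = 3.3146e+08 / 8.3529e+07 = 3.968 → 4 coils

4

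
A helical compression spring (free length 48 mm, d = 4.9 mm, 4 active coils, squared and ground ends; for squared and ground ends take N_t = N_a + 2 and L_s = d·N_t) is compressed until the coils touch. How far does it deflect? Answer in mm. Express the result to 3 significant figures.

18.6 mm

N_t = 6; L_s = 4.9·6 = 29.4 mm
δ_solid = L₀ − L_s = 48 − 29.4 = 18.6 mm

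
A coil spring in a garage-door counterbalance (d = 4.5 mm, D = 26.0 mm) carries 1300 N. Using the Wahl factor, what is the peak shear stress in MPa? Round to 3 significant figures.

Spring index C = D/d = 26.0/4.5 = 5.7778
K_W = (4C−1)/(4C−4) + 0.615/C = 22.111/19.111 + 0.1064 = 1.2634
τ₀ = 8FD/(πd³) = 8·1300·26.0/(π·4.5³) = 270400/286.28 = 944.54 MPa
τ_max = K·τ₀ = 1.2634 × 944.54 = 1193.3 MPa

1190 MPa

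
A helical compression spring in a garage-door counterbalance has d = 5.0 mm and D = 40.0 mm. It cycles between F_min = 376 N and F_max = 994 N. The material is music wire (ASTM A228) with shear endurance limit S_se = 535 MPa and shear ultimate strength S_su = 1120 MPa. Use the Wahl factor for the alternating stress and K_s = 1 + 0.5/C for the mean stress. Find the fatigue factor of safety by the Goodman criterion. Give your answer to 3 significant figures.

0.920

C = D/d = 40.0/5.0 = 8.0000; K_W = (4C−1)/(4C−4)+0.615/C = 1.1840; K_s = 1+0.5/C = 1.0625
F_a = (F_max−F_min)/2 = 309 N; F_m = (F_max+F_min)/2 = 685 N
τ_a = K_W·8F_aD/(πd³) = 1.1840 × 251.8 = 298.13 MPa
τ_m = K_s·8F_mD/(πd³) = 1.0625 × 558.19 = 593.07 MPa
Goodman: 1/n_f = τ_a/S_se + τ_m/S_su = 298.13/535 + 593.07/1120 = 0.55725 + 0.52953 = 1.0868
n_f = 1/1.0868 = 0.9201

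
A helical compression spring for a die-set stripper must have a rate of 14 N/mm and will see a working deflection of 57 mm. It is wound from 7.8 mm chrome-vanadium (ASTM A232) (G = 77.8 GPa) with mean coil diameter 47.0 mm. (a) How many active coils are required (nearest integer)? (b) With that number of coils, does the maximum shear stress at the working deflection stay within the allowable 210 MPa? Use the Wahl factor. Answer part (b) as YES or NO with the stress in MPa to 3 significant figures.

(a) 25 coils; (b) NO, τ_max = 249 MPa

N_a = Gd⁴/(8D³k) = (77.8×10³)(7.8⁴)/(8·47.0³·14) = 24.77 → N_a = 25
Actual rate k = Gd⁴/(8D³·25) = 13.869 N/mm
Working load F = kδ = 13.869·57 = 790.51 N
C = 47.0/7.8 = 6.0256; K_W = (4C−1)/(4C−4)+0.615/C = 1.2513
τ_max = K_W·8FD/(πd³) = 1.2513·199.37 = 249.47 MPa
τ_max > 210 MPa → exceeds allowable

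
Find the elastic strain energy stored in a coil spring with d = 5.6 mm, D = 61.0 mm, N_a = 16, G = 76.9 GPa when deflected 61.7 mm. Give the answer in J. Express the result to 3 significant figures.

4.95 J

k = Gd⁴/(8D³N_a) = (76.9×10³)(5.6⁴)/(8·61.0³·16) = 2.603 N/mm
U = ½kδ² = 0.5 × 2.603 × 61.7² = 4954.7 N·mm = 4.9547 J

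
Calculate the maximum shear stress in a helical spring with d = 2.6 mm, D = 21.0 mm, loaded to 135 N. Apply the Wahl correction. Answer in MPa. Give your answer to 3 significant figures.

486 MPa

Spring index C = D/d = 21.0/2.6 = 8.0769
K_W = (4C−1)/(4C−4) + 0.615/C = 31.308/28.308 + 0.0761 = 1.1821
τ₀ = 8FD/(πd³) = 8·135·21.0/(π·2.6³) = 22680/55.217 = 410.75 MPa
τ_max = K·τ₀ = 1.1821 × 410.75 = 485.55 MPa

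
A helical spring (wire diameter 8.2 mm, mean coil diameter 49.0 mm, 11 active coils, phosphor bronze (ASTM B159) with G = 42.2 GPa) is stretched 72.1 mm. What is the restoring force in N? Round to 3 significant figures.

k = Gd⁴/(8D³N_a) = (42.2×10³)(8.2⁴)/(8·49.0³·11) = 18.429 N/mm
F = k·δ = 18.429 × 72.1 = 1328.7 N

1330 N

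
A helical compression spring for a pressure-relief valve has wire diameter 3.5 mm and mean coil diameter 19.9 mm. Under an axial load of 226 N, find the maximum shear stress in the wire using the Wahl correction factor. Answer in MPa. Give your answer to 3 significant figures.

339 MPa

Spring index C = D/d = 19.9/3.5 = 5.6857
K_W = (4C−1)/(4C−4) + 0.615/C = 21.743/18.743 + 0.1082 = 1.2682
τ₀ = 8FD/(πd³) = 8·226·19.9/(π·3.5³) = 35979.2/134.7 = 267.11 MPa
τ_max = K·τ₀ = 1.2682 × 267.11 = 338.76 MPa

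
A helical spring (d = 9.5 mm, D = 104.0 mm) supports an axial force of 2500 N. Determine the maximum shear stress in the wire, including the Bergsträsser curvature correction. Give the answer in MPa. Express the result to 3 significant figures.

867 MPa

Spring index C = D/d = 104.0/9.5 = 10.9474
K_B = (4C+2)/(4C−3) = 45.789/40.789 = 1.1226
τ₀ = 8FD/(πd³) = 8·2500·104.0/(π·9.5³) = 2.08e+06/2693.5 = 772.22 MPa
τ_max = K·τ₀ = 1.1226 × 772.22 = 866.88 MPa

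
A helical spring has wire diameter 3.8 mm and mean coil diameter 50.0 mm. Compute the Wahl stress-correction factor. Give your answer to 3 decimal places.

C = D/d = 50.0/3.8 = 13.1579
K_W = (4C−1)/(4C−4) + 0.615/C = 51.632/48.632 + 0.0467 = 1.1084

1.108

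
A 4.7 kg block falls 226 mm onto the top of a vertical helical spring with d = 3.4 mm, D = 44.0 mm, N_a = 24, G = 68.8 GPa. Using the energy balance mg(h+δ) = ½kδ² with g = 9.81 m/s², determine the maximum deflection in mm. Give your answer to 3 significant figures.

291 mm

k = Gd⁴/(8D³N_a) = (68.8×10³)(3.4⁴)/(8·44.0³·24) = 0.56214 N/mm
W = mg = 4.7 × 9.81 = 46.107 N
½kδ² − Wδ − Wh = 0 → δ = (W + √(W² + 2kWh))/k
δ = (46.107 + √(2125.9 + 11715.2))/0.56214 = (46.107 + 117.65)/0.56214 = 291.31 mm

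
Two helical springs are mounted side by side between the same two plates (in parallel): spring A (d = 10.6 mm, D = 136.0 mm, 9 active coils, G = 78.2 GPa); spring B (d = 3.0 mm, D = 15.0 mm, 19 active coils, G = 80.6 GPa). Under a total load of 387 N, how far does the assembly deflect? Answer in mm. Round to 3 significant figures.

21.3 mm

k_A = Gd⁴/(8D³N_a) = (78.2×10³)(10.6⁴)/(8·136.0³·9) = 5.4511 N/mm
k_B = Gd⁴/(8D³N_a) = (80.6×10³)(3.0⁴)/(8·15.0³·19) = 12.726 N/mm
Parallel: k_eq = 5.4511 + 12.726 = 18.177 N/mm
δ = F/k_eq = 387/18.177 = 21.29 mm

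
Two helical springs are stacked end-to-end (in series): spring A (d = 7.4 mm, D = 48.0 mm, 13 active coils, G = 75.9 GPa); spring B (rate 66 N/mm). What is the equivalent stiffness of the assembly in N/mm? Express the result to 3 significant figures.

k_A = Gd⁴/(8D³N_a) = (75.9×10³)(7.4⁴)/(8·48.0³·13) = 19.788 N/mm
Series: 1/k_eq = 1/19.788 + 1/66 = 0.065686; k_eq = 15.224 N/mm

15.2 N/mm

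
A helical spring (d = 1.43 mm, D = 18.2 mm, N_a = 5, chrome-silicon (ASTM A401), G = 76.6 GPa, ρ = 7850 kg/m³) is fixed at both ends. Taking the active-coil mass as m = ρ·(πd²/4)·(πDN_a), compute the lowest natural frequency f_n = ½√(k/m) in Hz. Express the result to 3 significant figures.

304 Hz

k = Gd⁴/(8D³N_a) = (76.6×10³)(1.43⁴)/(8·18.2³·5) = 1.3283 N/mm = 1328.3 N/m
Wire length L = πDN_a = π·18.2·5 = 285.88 mm
m = ρ·(πd²/4)·L = 7850 × 1.6061×10⁻⁶ m² × 0.28588 m = 0.0036043 kg
f_n = ½√(k/m) = 0.5·√(1328.3/0.0036043) = 0.5·√(3.6853e+05) = 303.53 Hz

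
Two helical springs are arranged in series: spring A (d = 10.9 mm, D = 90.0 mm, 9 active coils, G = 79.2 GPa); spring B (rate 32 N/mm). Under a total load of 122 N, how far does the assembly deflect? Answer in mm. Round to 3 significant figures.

k_A = Gd⁴/(8D³N_a) = (79.2×10³)(10.9⁴)/(8·90.0³·9) = 21.3 N/mm
Series: 1/k_eq = 1/21.3 + 1/32 = 0.078199; k_eq = 12.788 N/mm
δ = F/k_eq = 122/12.788 = 9.5403 mm

9.54 mm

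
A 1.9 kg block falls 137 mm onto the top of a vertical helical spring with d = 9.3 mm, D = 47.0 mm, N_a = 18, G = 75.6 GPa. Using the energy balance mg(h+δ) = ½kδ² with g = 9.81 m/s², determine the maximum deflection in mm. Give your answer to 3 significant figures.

k = Gd⁴/(8D³N_a) = (75.6×10³)(9.3⁴)/(8·47.0³·18) = 37.827 N/mm
W = mg = 1.9 × 9.81 = 18.639 N
½kδ² − Wδ − Wh = 0 → δ = (W + √(W² + 2kWh))/k
δ = (18.639 + √(347.41 + 193184))/37.827 = (18.639 + 439.92)/37.827 = 12.123 mm

12.1 mm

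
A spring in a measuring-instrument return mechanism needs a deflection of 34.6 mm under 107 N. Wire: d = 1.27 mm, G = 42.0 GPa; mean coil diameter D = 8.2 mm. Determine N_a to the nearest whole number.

8

Required rate k = F/δ = 107/34.6 = 3.0925 N/mm
N_a = Gd⁴/(8D³k) = (42.0×10³ × 1.27⁴)/(8 × 8.2³ × 3.0925)
    = 109261 / 13640.8 = 8.01 → 8 coils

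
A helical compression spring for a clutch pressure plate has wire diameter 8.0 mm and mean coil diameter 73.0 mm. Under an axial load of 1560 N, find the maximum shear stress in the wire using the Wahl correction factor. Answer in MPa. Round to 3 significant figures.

Spring index C = D/d = 73.0/8.0 = 9.1250
K_W = (4C−1)/(4C−4) + 0.615/C = 35.500/32.500 + 0.0674 = 1.1597
τ₀ = 8FD/(πd³) = 8·1560·73.0/(π·8.0³) = 911040/1608.5 = 566.39 MPa
τ_max = K·τ₀ = 1.1597 × 566.39 = 656.85 MPa

657 MPa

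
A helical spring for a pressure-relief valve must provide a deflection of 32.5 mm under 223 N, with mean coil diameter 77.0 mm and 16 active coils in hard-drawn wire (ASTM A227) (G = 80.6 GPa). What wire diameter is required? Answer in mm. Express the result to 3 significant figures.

Required rate k = F/δ = 223/32.5 = 6.8615 N/mm
d = (8D³N_a·k / G)^(1/4) = (8·77.0³·16·6.8615 / (80.6×10³))^0.25
  = (4974.7)^0.25 = 8.3983 mm

8.40 mm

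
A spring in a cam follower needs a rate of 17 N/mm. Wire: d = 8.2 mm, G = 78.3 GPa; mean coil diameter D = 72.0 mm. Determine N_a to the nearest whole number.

N_a = Gd⁴/(8D³k) = (78.3×10³ × 8.2⁴)/(8 × 72.0³ × 17)
    = 3.54011e+08 / 5.07617e+07 = 6.974 → 7 coils

7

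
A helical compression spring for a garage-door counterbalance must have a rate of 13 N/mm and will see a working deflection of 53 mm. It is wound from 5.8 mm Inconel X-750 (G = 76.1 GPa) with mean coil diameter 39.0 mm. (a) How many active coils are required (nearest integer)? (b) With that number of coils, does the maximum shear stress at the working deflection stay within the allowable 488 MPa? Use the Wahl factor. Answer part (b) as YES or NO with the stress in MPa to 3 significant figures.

N_a = Gd⁴/(8D³k) = (76.1×10³)(5.8⁴)/(8·39.0³·13) = 13.96 → N_a = 14
Actual rate k = Gd⁴/(8D³·14) = 12.962 N/mm
Working load F = kδ = 12.962·53 = 687.01 N
C = 39.0/5.8 = 6.7241; K_W = (4C−1)/(4C−4)+0.615/C = 1.2225
τ_max = K_W·8FD/(πd³) = 1.2225·349.69 = 427.49 MPa
τ_max ≤ 488 MPa → acceptable

(a) 14 coils; (b) YES, τ_max = 427 MPa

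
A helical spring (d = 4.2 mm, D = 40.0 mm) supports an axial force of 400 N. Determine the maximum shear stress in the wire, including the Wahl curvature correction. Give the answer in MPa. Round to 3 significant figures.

Spring index C = D/d = 40.0/4.2 = 9.5238
K_W = (4C−1)/(4C−4) + 0.615/C = 37.095/34.095 + 0.0646 = 1.1526
τ₀ = 8FD/(πd³) = 8·400·40.0/(π·4.2³) = 128000/232.75 = 549.94 MPa
τ_max = K·τ₀ = 1.1526 × 549.94 = 633.84 MPa

634 MPa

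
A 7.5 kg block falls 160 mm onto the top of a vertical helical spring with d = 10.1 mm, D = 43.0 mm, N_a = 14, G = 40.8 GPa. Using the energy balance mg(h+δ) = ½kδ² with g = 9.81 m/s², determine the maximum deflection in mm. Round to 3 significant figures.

k = Gd⁴/(8D³N_a) = (40.8×10³)(10.1⁴)/(8·43.0³·14) = 47.678 N/mm
W = mg = 7.5 × 9.81 = 73.575 N
½kδ² − Wδ − Wh = 0 → δ = (W + √(W² + 2kWh))/k
δ = (73.575 + √(5413.3 + 1.12254e+06))/47.678 = (73.575 + 1062.1)/47.678 = 23.818 mm

23.8 mm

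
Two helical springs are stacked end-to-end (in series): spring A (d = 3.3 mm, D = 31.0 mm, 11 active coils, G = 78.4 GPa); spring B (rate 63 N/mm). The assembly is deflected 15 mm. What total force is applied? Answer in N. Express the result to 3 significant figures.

k_A = Gd⁴/(8D³N_a) = (78.4×10³)(3.3⁴)/(8·31.0³·11) = 3.5465 N/mm
Series: 1/k_eq = 1/3.5465 + 1/63 = 0.29784; k_eq = 3.3575 N/mm
F = k_eq·δ = 3.3575·15 = 50.363 N

50.4 N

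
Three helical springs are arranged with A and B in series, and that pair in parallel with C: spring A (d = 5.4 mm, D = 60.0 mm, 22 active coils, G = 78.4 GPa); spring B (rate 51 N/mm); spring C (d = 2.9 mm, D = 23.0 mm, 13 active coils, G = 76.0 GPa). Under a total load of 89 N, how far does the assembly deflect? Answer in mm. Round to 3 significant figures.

15.0 mm

k_A = Gd⁴/(8D³N_a) = (78.4×10³)(5.4⁴)/(8·60.0³·22) = 1.7536 N/mm
k_C = Gd⁴/(8D³N_a) = (76.0×10³)(2.9⁴)/(8·23.0³·13) = 4.248 N/mm
Springs A,B series: k_AB = 1/(1/1.7536+1/51) = 1.6953 N/mm; parallel with C: k_eq = 1.6953+4.248 = 5.9433 N/mm
δ = F/k_eq = 89/5.9433 = 14.975 mm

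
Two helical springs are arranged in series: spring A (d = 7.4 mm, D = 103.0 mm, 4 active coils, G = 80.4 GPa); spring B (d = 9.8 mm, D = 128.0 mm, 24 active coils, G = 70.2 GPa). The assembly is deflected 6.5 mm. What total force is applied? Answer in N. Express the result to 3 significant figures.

8.48 N

k_A = Gd⁴/(8D³N_a) = (80.4×10³)(7.4⁴)/(8·103.0³·4) = 6.8948 N/mm
k_B = Gd⁴/(8D³N_a) = (70.2×10³)(9.8⁴)/(8·128.0³·24) = 1.6081 N/mm
Series: 1/k_eq = 1/6.8948 + 1/1.6081 = 0.76689; k_eq = 1.304 N/mm
F = k_eq·δ = 1.304·6.5 = 8.4758 N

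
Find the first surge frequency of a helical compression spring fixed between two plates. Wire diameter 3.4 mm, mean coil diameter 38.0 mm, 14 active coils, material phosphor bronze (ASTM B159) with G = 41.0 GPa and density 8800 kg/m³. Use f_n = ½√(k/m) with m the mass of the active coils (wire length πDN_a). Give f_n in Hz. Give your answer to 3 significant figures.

40.9 Hz

k = Gd⁴/(8D³N_a) = (41.0×10³)(3.4⁴)/(8·38.0³·14) = 0.89152 N/mm = 891.52 N/m
Wire length L = πDN_a = π·38.0·14 = 1671.3 mm
m = ρ·(πd²/4)·L = 8800 × 9.0792×10⁻⁶ m² × 1.6713 m = 0.13353 kg
f_n = ½√(k/m) = 0.5·√(891.52/0.13353) = 0.5·√(6676.3) = 40.854 Hz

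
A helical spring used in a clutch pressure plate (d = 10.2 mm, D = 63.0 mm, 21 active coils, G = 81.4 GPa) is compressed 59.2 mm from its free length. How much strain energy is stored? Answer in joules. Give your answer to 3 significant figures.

36.8 J

k = Gd⁴/(8D³N_a) = (81.4×10³)(10.2⁴)/(8·63.0³·21) = 20.975 N/mm
U = ½kδ² = 0.5 × 20.975 × 59.2² = 36754 N·mm = 36.754 J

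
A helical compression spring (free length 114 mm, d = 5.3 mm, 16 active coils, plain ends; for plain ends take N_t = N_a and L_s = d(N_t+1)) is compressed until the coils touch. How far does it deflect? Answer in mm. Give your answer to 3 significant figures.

23.9 mm

N_t = 16; L_s = 5.3·17 = 90.1 mm
δ_solid = L₀ − L_s = 114 − 90.1 = 23.9 mm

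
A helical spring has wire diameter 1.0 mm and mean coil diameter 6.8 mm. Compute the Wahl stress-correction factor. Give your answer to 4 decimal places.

C = D/d = 6.8/1.0 = 6.8000
K_W = (4C−1)/(4C−4) + 0.615/C = 26.200/23.200 + 0.0904 = 1.2198

1.2198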